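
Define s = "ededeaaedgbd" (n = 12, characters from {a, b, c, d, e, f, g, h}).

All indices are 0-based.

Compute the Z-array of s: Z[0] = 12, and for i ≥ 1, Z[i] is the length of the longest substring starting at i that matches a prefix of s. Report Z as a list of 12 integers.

[12, 0, 3, 0, 1, 0, 0, 2, 0, 0, 0, 0]

Z[0]=12
i=1: outside box; Z[1]=0
i=2: outside box; Z[2]=3 grow→box=[2,5)
i=3: min(r-i=2, Z[1]=0)=0; Z[3]=0
i=4: min(r-i=1, Z[2]=3)=1; Z[4]=1
i=5: outside box; Z[5]=0
i=6: outside box; Z[6]=0
i=7: outside box; Z[7]=2 grow→box=[7,9)
i=8: min(r-i=1, Z[1]=0)=0; Z[8]=0
i=9: outside box; Z[9]=0
i=10: outside box; Z[10]=0
i=11: outside box; Z[11]=0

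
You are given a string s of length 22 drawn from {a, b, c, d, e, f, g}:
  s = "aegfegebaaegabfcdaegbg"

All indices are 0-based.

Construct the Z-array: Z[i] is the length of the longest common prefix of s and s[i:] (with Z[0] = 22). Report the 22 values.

Z[0]=22
i=1: fresh scan; Z[1]=0
i=2: fresh scan; Z[2]=0
i=3: fresh scan; Z[3]=0
i=4: fresh scan; Z[4]=0
i=5: fresh scan; Z[5]=0
i=6: fresh scan; Z[6]=0
i=7: fresh scan; Z[7]=0
i=8: fresh scan; Z[8]=1 grow→box=[8,9)
i=9: fresh scan; Z[9]=3 grow→box=[9,12)
i=10: min(r-i=2, Z[1]=0)=0; Z[10]=0
i=11: min(r-i=1, Z[2]=0)=0; Z[11]=0
i=12: fresh scan; Z[12]=1 grow→box=[12,13)
i=13: fresh scan; Z[13]=0
i=14: fresh scan; Z[14]=0
i=15: fresh scan; Z[15]=0
i=16: fresh scan; Z[16]=0
i=17: fresh scan; Z[17]=3 grow→box=[17,20)
i=18: min(r-i=2, Z[1]=0)=0; Z[18]=0
i=19: min(r-i=1, Z[2]=0)=0; Z[19]=0
i=20: fresh scan; Z[20]=0
i=21: fresh scan; Z[21]=0

[22, 0, 0, 0, 0, 0, 0, 0, 1, 3, 0, 0, 1, 0, 0, 0, 0, 3, 0, 0, 0, 0]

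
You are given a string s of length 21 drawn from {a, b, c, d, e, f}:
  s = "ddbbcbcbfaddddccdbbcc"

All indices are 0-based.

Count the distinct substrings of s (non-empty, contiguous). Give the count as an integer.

201

sorted suffixes:
  #0 SA[0]=9  'addddccdbbcc'
  #1 SA[1]=2  'bbcbcbfaddddccdbbcc'
  #2 SA[2]=17  'bbcc'
  #3 SA[3]=3  'bcbcbfaddddccdbbcc'
  #4 SA[4]=5  'bcbfaddddccdbbcc'
  #5 SA[5]=18  'bcc'
  #6 SA[6]=7  'bfaddddccdbbcc'
  #7 SA[7]=20  'c'
  #8 SA[8]=4  'cbcbfaddddccdbbcc'
  #9 SA[9]=6  'cbfaddddccdbbcc'
  #10 SA[10]=19  'cc'
  #11 SA[11]=14  'ccdbbcc'
  #12 SA[12]=15  'cdbbcc'
  #13 SA[13]=1  'dbbcbcbfaddddccdbbcc'
  #14 SA[14]=16  'dbbcc'
  #15 SA[15]=13  'dccdbbcc'
  #16 SA[16]=0  'ddbbcbcbfaddddccdbbcc'
  #17 SA[17]=12  'ddccdbbcc'
  #18 SA[18]=11  'dddccdbbcc'
  #19 SA[19]=10  'ddddccdbbcc'
  #20 SA[20]=8  'faddddccdbbcc'

SA = [9, 2, 17, 3, 5, 18, 7, 20, 4, 6, 19, 14, 15, 1, 16, 13, 0, 12, 11, 10, 8]
rank  pair      lcp
   1  s[9:],s[2:]  0  ''
   2  s[2:],s[17:]  3  'bbc'
   3  s[17:],s[3:]  1  'b'
   4  s[3:],s[5:]  3  'bcb'
   5  s[5:],s[18:]  2  'bc'
   6  s[18:],s[7:]  1  'b'
   7  s[7:],s[20:]  0  ''
   8  s[20:],s[4:]  1  'c'
   9  s[4:],s[6:]  2  'cb'
  10  s[6:],s[19:]  1  'c'
  11  s[19:],s[14:]  2  'cc'
  12  s[14:],s[15:]  1  'c'
  13  s[15:],s[1:]  0  ''
  14  s[1:],s[16:]  4  'dbbc'
  15  s[16:],s[13:]  1  'd'
  16  s[13:],s[0:]  1  'd'
  17  s[0:],s[12:]  2  'dd'
  18  s[12:],s[11:]  2  'dd'
  19  s[11:],s[10:]  3  'ddd'
  20  s[10:],s[8:]  0  ''

n(n+1)/2 = 21·22/2 = 231
Σ LCP = 0 + 0 + 3 + 1 + 3 + 2 + 1 + 0 + 1 + 2 + 1 + 2 + 1 + 0 + 4 + 1 + 1 + 2 + 2 + 3 + 0 = 30
distinct = 231 − 30 = 201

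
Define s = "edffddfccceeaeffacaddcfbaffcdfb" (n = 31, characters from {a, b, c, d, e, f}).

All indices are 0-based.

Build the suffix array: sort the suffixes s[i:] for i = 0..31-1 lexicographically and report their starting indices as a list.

[16, 18, 12, 24, 30, 23, 17, 7, 8, 27, 9, 21, 20, 19, 4, 28, 5, 1, 11, 0, 10, 13, 15, 29, 22, 6, 26, 3, 14, 25, 2]

rank | idx | suffix
   0 |  16 | acaddcfbaffcdfb
   1 |  18 | addcfbaffcdfb
   2 |  12 | aeffacaddcfbaffcdfb
   3 |  24 | affcdfb
   4 |  30 | b
   5 |  23 | baffcdfb
   6 |  17 | caddcfbaffcdfb
   7 |   7 | ccceeaeffacaddcfbaffcdfb
   8 |   8 | cceeaeffacaddcfbaffcdfb
   9 |  27 | cdfb
  10 |   9 | ceeaeffacaddcfbaffcdfb
  11 |  21 | cfbaffcdfb
  12 |  20 | dcfbaffcdfb
  13 |  19 | ddcfbaffcdfb
  14 |   4 | ddfccceeaeffacaddcfbaffcdfb
  15 |  28 | dfb
  16 |   5 | dfccceeaeffacaddcfbaffcdfb
  17 |   1 | dffddfccceeaeffacaddcfbaffcdfb
  18 |  11 | eaeffacaddcfbaffcdfb
  19 |   0 | edffddfccceeaeffacaddcfbaffcdfb
  20 |  10 | eeaeffacaddcfbaffcdfb
  21 |  13 | effacaddcfbaffcdfb
  22 |  15 | facaddcfbaffcdfb
  23 |  29 | fb
  24 |  22 | fbaffcdfb
  25 |   6 | fccceeaeffacaddcfbaffcdfb
  26 |  26 | fcdfb
  27 |   3 | fddfccceeaeffacaddcfbaffcdfb
  28 |  14 | ffacaddcfbaffcdfb
  29 |  25 | ffcdfb
  30 |   2 | ffddfccceeaeffacaddcfbaffcdfb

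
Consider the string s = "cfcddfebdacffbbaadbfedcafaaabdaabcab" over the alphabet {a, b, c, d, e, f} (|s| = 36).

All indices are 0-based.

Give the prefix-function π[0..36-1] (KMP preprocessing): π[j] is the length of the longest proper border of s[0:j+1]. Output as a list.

[0, 0, 1, 0, 0, 0, 0, 0, 0, 0, 1, 2, 0, 0, 0, 0, 0, 0, 0, 0, 0, 0, 1, 0, 0, 0, 0, 0, 0, 0, 0, 0, 0, 1, 0, 0]

π[0] = 0
j=1 s[j]='f': π[1]=0 (border '')
j=2 s[j]='c': π[2]=1 (border 'c')
j=3 s[j]='d': k: 1→0; π[3]=0 (border '')
j=4 s[j]='d': π[4]=0 (border '')
j=5 s[j]='f': π[5]=0 (border '')
j=6 s[j]='e': π[6]=0 (border '')
j=7 s[j]='b': π[7]=0 (border '')
j=8 s[j]='d': π[8]=0 (border '')
j=9 s[j]='a': π[9]=0 (border '')
j=10 s[j]='c': π[10]=1 (border 'c')
j=11 s[j]='f': π[11]=2 (border 'cf')
j=12 s[j]='f': k: 2→0; π[12]=0 (border '')
j=13 s[j]='b': π[13]=0 (border '')
j=14 s[j]='b': π[14]=0 (border '')
j=15 s[j]='a': π[15]=0 (border '')
j=16 s[j]='a': π[16]=0 (border '')
j=17 s[j]='d': π[17]=0 (border '')
j=18 s[j]='b': π[18]=0 (border '')
j=19 s[j]='f': π[19]=0 (border '')
j=20 s[j]='e': π[20]=0 (border '')
j=21 s[j]='d': π[21]=0 (border '')
j=22 s[j]='c': π[22]=1 (border 'c')
j=23 s[j]='a': k: 1→0; π[23]=0 (border '')
j=24 s[j]='f': π[24]=0 (border '')
j=25 s[j]='a': π[25]=0 (border '')
j=26 s[j]='a': π[26]=0 (border '')
j=27 s[j]='a': π[27]=0 (border '')
j=28 s[j]='b': π[28]=0 (border '')
j=29 s[j]='d': π[29]=0 (border '')
j=30 s[j]='a': π[30]=0 (border '')
j=31 s[j]='a': π[31]=0 (border '')
j=32 s[j]='b': π[32]=0 (border '')
j=33 s[j]='c': π[33]=1 (border 'c')
j=34 s[j]='a': k: 1→0; π[34]=0 (border '')
j=35 s[j]='b': π[35]=0 (border '')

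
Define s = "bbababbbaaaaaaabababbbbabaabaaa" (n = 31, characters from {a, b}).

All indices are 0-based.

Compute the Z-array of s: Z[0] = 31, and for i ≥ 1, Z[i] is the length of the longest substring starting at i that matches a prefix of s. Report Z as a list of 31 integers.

[31, 1, 0, 1, 0, 2, 3, 1, 0, 0, 0, 0, 0, 0, 0, 1, 0, 1, 0, 2, 2, 5, 1, 0, 1, 0, 0, 1, 0, 0, 0]

Z[0]=31
i=1: fresh scan; Z[1]=1 scan→box=[1,2)
i=2: fresh scan; Z[2]=0
i=3: fresh scan; Z[3]=1 scan→box=[3,4)
i=4: fresh scan; Z[4]=0
i=5: fresh scan; Z[5]=2 scan→box=[5,7)
i=6: min(r-i=1, Z[1]=1)=1; Z[6]=3 scan→box=[6,9)
i=7: min(r-i=2, Z[1]=1)=1; Z[7]=1
i=8: min(r-i=1, Z[2]=0)=0; Z[8]=0
i=9: fresh scan; Z[9]=0
i=10: fresh scan; Z[10]=0
i=11: fresh scan; Z[11]=0
i=12: fresh scan; Z[12]=0
i=13: fresh scan; Z[13]=0
i=14: fresh scan; Z[14]=0
i=15: fresh scan; Z[15]=1 scan→box=[15,16)
i=16: fresh scan; Z[16]=0
i=17: fresh scan; Z[17]=1 scan→box=[17,18)
i=18: fresh scan; Z[18]=0
i=19: fresh scan; Z[19]=2 scan→box=[19,21)
i=20: min(r-i=1, Z[1]=1)=1; Z[20]=2 scan→box=[20,22)
i=21: min(r-i=1, Z[1]=1)=1; Z[21]=5 scan→box=[21,26)
i=22: min(r-i=4, Z[1]=1)=1; Z[22]=1
i=23: min(r-i=3, Z[2]=0)=0; Z[23]=0
i=24: min(r-i=2, Z[3]=1)=1; Z[24]=1
i=25: min(r-i=1, Z[4]=0)=0; Z[25]=0
i=26: fresh scan; Z[26]=0
i=27: fresh scan; Z[27]=1 scan→box=[27,28)
i=28: fresh scan; Z[28]=0
i=29: fresh scan; Z[29]=0
i=30: fresh scan; Z[30]=0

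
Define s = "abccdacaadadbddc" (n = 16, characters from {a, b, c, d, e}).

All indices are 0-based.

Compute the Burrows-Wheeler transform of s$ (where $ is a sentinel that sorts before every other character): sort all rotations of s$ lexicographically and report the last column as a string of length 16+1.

cc$dadaddabccaadb

rank  rotation           last
    0  $abccdacaadadbddc  c
    1  aadadbddc$abccdac  c
    2  abccdacaadadbddc$  $
    3  acaadadbddc$abccd  d
    4  adadbddc$abccdaca  a
    5  adbddc$abccdacaad  d
    6  bccdacaadadbddc$a  a
    7  bddc$abccdacaadad  d
    8  c$abccdacaadadbdd  d
    9  caadadbddc$abccda  a
   10  ccdacaadadbddc$ab  b
   11  cdacaadadbddc$abc  c
   12  dacaadadbddc$abcc  c
   13  dadbddc$abccdacaa  a
   14  dbddc$abccdacaada  a
   15  dc$abccdacaadadbd  d
   16  ddc$abccdacaadadb  b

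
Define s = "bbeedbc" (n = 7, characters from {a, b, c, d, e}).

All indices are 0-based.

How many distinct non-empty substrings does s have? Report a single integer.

rank | idx | suffix
   0 |   0 | bbeedbc
   1 |   5 | bc
   2 |   1 | beedbc
   3 |   6 | c
   4 |   4 | dbc
   5 |   3 | edbc
   6 |   2 | eedbc

SA = [0, 5, 1, 6, 4, 3, 2]
rank  pair      lcp
   1  s[0:],s[5:]  1  'b'
   2  s[5:],s[1:]  1  'b'
   3  s[1:],s[6:]  0  ''
   4  s[6:],s[4:]  0  ''
   5  s[4:],s[3:]  0  ''
   6  s[3:],s[2:]  1  'e'

n(n+1)/2 = 7·8/2 = 28
Σ LCP = 0 + 1 + 1 + 0 + 0 + 0 + 1 = 3
distinct = 28 − 3 = 25

25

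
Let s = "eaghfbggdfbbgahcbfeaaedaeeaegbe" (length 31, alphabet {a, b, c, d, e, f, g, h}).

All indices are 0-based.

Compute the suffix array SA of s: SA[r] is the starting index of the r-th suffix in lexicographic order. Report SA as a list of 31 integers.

[19, 20, 23, 26, 1, 13, 10, 29, 16, 11, 5, 15, 22, 8, 30, 18, 25, 0, 21, 24, 27, 9, 4, 17, 12, 28, 7, 6, 2, 14, 3]

rank→(start, suffix):
  0 → (19, 'aaedaeeaegbe')
  1 → (20, 'aedaeeaegbe')
  2 → (23, 'aeeaegbe')
  3 → (26, 'aegbe')
  4 → (1, 'aghfbggdfbbgahcbfeaaedaeeaegbe')
  5 → (13, 'ahcbfeaaedaeeaegbe')
  6 → (10, 'bbgahcbfeaaedaeeaegbe')
  7 → (29, 'be')
  8 → (16, 'bfeaaedaeeaegbe')
  9 → (11, 'bgahcbfeaaedaeeaegbe')
  10 → (5, 'bggdfbbgahcbfeaaedaeeaegbe')
  11 → (15, 'cbfeaaedaeeaegbe')
  12 → (22, 'daeeaegbe')
  13 → (8, 'dfbbgahcbfeaaedaeeaegbe')
  14 → (30, 'e')
  15 → (18, 'eaaedaeeaegbe')
  16 → (25, 'eaegbe')
  17 → (0, 'eaghfbggdfbbgahcbfeaaedaeeaegbe')
  18 → (21, 'edaeeaegbe')
  19 → (24, 'eeaegbe')
  20 → (27, 'egbe')
  21 → (9, 'fbbgahcbfeaaedaeeaegbe')
  22 → (4, 'fbggdfbbgahcbfeaaedaeeaegbe')
  23 → (17, 'feaaedaeeaegbe')
  24 → (12, 'gahcbfeaaedaeeaegbe')
  25 → (28, 'gbe')
  26 → (7, 'gdfbbgahcbfeaaedaeeaegbe')
  27 → (6, 'ggdfbbgahcbfeaaedaeeaegbe')
  28 → (2, 'ghfbggdfbbgahcbfeaaedaeeaegbe')
  29 → (14, 'hcbfeaaedaeeaegbe')
  30 → (3, 'hfbggdfbbgahcbfeaaedaeeaegbe')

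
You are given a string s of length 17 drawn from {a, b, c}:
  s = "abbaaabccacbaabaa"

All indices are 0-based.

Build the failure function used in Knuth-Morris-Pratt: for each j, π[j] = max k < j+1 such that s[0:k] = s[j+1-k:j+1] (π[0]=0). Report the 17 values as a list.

π[0] = 0
j=1 s[j]='b': π[1]=0 (border '')
j=2 s[j]='b': π[2]=0 (border '')
j=3 s[j]='a': π[3]=1 (border 'a')
j=4 s[j]='a': k: 1→0; π[4]=1 (border 'a')
j=5 s[j]='a': k: 1→0; π[5]=1 (border 'a')
j=6 s[j]='b': π[6]=2 (border 'ab')
j=7 s[j]='c': k: 2→0; π[7]=0 (border '')
j=8 s[j]='c': π[8]=0 (border '')
j=9 s[j]='a': π[9]=1 (border 'a')
j=10 s[j]='c': k: 1→0; π[10]=0 (border '')
j=11 s[j]='b': π[11]=0 (border '')
j=12 s[j]='a': π[12]=1 (border 'a')
j=13 s[j]='a': k: 1→0; π[13]=1 (border 'a')
j=14 s[j]='b': π[14]=2 (border 'ab')
j=15 s[j]='a': k: 2→0; π[15]=1 (border 'a')
j=16 s[j]='a': k: 1→0; π[16]=1 (border 'a')

[0, 0, 0, 1, 1, 1, 2, 0, 0, 1, 0, 0, 1, 1, 2, 1, 1]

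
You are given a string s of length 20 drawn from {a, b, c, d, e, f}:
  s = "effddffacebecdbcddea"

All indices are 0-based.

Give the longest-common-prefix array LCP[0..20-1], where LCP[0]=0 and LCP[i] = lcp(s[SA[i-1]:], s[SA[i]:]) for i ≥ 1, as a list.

rank→(start, suffix):
  0 → (19, 'a')
  1 → (7, 'acebecdbcddea')
  2 → (14, 'bcddea')
  3 → (10, 'becdbcddea')
  4 → (12, 'cdbcddea')
  5 → (15, 'cddea')
  6 → (8, 'cebecdbcddea')
  7 → (13, 'dbcddea')
  8 → (16, 'ddea')
  9 → (3, 'ddffacebecdbcddea')
  10 → (17, 'dea')
  11 → (4, 'dffacebecdbcddea')
  12 → (18, 'ea')
  13 → (9, 'ebecdbcddea')
  14 → (11, 'ecdbcddea')
  15 → (0, 'effddffacebecdbcddea')
  16 → (6, 'facebecdbcddea')
  17 → (2, 'fddffacebecdbcddea')
  18 → (5, 'ffacebecdbcddea')
  19 → (1, 'ffddffacebecdbcddea')

SA = [19, 7, 14, 10, 12, 15, 8, 13, 16, 3, 17, 4, 18, 9, 11, 0, 6, 2, 5, 1]
[i] adj suffixes → lcp
  [1] 19/7 → 1 ('a')
  [2] 7/14 → 0 ('')
  [3] 14/10 → 1 ('b')
  [4] 10/12 → 0 ('')
  [5] 12/15 → 2 ('cd')
  [6] 15/8 → 1 ('c')
  [7] 8/13 → 0 ('')
  [8] 13/16 → 1 ('d')
  [9] 16/3 → 2 ('dd')
  [10] 3/17 → 1 ('d')
  [11] 17/4 → 1 ('d')
  [12] 4/18 → 0 ('')
  [13] 18/9 → 1 ('e')
  [14] 9/11 → 1 ('e')
  [15] 11/0 → 1 ('e')
  [16] 0/6 → 0 ('')
  [17] 6/2 → 1 ('f')
  [18] 2/5 → 1 ('f')
  [19] 5/1 → 2 ('ff')

[0, 1, 0, 1, 0, 2, 1, 0, 1, 2, 1, 1, 0, 1, 1, 1, 0, 1, 1, 2]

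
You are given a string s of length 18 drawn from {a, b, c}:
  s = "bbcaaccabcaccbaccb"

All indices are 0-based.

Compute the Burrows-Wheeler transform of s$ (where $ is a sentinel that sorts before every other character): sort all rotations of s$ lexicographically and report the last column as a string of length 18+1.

rank  rotation             last
    0  $bbcaaccabcaccbaccb  b
    1  aaccabcaccbaccb$bbc  c
    2  abcaccbaccb$bbcaacc  c
    3  accabcaccbaccb$bbca  a
    4  accb$bbcaaccabcaccb  b
    5  accbaccb$bbcaaccabc  c
    6  b$bbcaaccabcaccbacc  c
    7  baccb$bbcaaccabcacc  c
    8  bbcaaccabcaccbaccb$  $
    9  bcaaccabcaccbaccb$b  b
   10  bcaccbaccb$bbcaacca  a
   11  caaccabcaccbaccb$bb  b
   12  cabcaccbaccb$bbcaac  c
   13  caccbaccb$bbcaaccab  b
   14  cb$bbcaaccabcaccbac  c
   15  cbaccb$bbcaaccabcac  c
   16  ccabcaccbaccb$bbcaa  a
   17  ccb$bbcaaccabcaccba  a
   18  ccbaccb$bbcaaccabca  a

bccabccc$babcbccaaa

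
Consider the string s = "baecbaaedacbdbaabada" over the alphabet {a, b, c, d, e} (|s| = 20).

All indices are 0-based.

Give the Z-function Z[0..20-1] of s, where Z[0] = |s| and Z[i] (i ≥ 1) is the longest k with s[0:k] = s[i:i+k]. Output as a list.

Z[0]=20
i=1: fresh scan; Z[1]=0
i=2: fresh scan; Z[2]=0
i=3: fresh scan; Z[3]=0
i=4: fresh scan; Z[4]=2 grow→box=[4,6)
i=5: min(r-i=1, Z[1]=0)=0; Z[5]=0
i=6: fresh scan; Z[6]=0
i=7: fresh scan; Z[7]=0
i=8: fresh scan; Z[8]=0
i=9: fresh scan; Z[9]=0
i=10: fresh scan; Z[10]=0
i=11: fresh scan; Z[11]=1 grow→box=[11,12)
i=12: fresh scan; Z[12]=0
i=13: fresh scan; Z[13]=2 grow→box=[13,15)
i=14: min(r-i=1, Z[1]=0)=0; Z[14]=0
i=15: fresh scan; Z[15]=0
i=16: fresh scan; Z[16]=2 grow→box=[16,18)
i=17: min(r-i=1, Z[1]=0)=0; Z[17]=0
i=18: fresh scan; Z[18]=0
i=19: fresh scan; Z[19]=0

[20, 0, 0, 0, 2, 0, 0, 0, 0, 0, 0, 1, 0, 2, 0, 0, 2, 0, 0, 0]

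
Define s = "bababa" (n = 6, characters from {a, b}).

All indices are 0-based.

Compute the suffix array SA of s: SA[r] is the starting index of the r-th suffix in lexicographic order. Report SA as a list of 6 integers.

[5, 3, 1, 4, 2, 0]

sorted suffixes:
  #0 SA[0]=5  'a'
  #1 SA[1]=3  'aba'
  #2 SA[2]=1  'ababa'
  #3 SA[3]=4  'ba'
  #4 SA[4]=2  'baba'
  #5 SA[5]=0  'bababa'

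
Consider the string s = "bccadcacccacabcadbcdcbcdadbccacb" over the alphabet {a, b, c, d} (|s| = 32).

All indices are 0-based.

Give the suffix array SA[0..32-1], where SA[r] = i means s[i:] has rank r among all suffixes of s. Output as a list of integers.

[12, 10, 29, 6, 24, 15, 3, 31, 13, 26, 0, 21, 17, 11, 9, 28, 5, 14, 2, 30, 20, 8, 27, 1, 7, 22, 18, 23, 25, 16, 4, 19]

rank→(start, suffix):
  0 → (12, 'abcadbcdcbcdadbccacb')
  1 → (10, 'acabcadbcdcbcdadbccacb')
  2 → (29, 'acb')
  3 → (6, 'acccacabcadbcdcbcdadbccacb')
  4 → (24, 'adbccacb')
  5 → (15, 'adbcdcbcdadbccacb')
  6 → (3, 'adcacccacabcadbcdcbcdadbccacb')
  7 → (31, 'b')
  8 → (13, 'bcadbcdcbcdadbccacb')
  9 → (26, 'bccacb')
  10 → (0, 'bccadcacccacabcadbcdcbcdadbccacb')
  11 → (21, 'bcdadbccacb')
  12 → (17, 'bcdcbcdadbccacb')
  13 → (11, 'cabcadbcdcbcdadbccacb')
  14 → (9, 'cacabcadbcdcbcdadbccacb')
  15 → (28, 'cacb')
  16 → (5, 'cacccacabcadbcdcbcdadbccacb')
  17 → (14, 'cadbcdcbcdadbccacb')
  18 → (2, 'cadcacccacabcadbcdcbcdadbccacb')
  19 → (30, 'cb')
  20 → (20, 'cbcdadbccacb')
  21 → (8, 'ccacabcadbcdcbcdadbccacb')
  22 → (27, 'ccacb')
  23 → (1, 'ccadcacccacabcadbcdcbcdadbccacb')
  24 → (7, 'cccacabcadbcdcbcdadbccacb')
  25 → (22, 'cdadbccacb')
  26 → (18, 'cdcbcdadbccacb')
  27 → (23, 'dadbccacb')
  28 → (25, 'dbccacb')
  29 → (16, 'dbcdcbcdadbccacb')
  30 → (4, 'dcacccacabcadbcdcbcdadbccacb')
  31 → (19, 'dcbcdadbccacb')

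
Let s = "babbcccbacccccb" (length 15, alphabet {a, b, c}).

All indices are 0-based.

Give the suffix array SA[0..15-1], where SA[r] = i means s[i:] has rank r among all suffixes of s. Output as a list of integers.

[1, 8, 14, 0, 7, 2, 3, 13, 6, 12, 5, 11, 4, 10, 9]

rank | idx | suffix
   0 |   1 | abbcccbacccccb
   1 |   8 | acccccb
   2 |  14 | b
   3 |   0 | babbcccbacccccb
   4 |   7 | bacccccb
   5 |   2 | bbcccbacccccb
   6 |   3 | bcccbacccccb
   7 |  13 | cb
   8 |   6 | cbacccccb
   9 |  12 | ccb
  10 |   5 | ccbacccccb
  11 |  11 | cccb
  12 |   4 | cccbacccccb
  13 |  10 | ccccb
  14 |   9 | cccccb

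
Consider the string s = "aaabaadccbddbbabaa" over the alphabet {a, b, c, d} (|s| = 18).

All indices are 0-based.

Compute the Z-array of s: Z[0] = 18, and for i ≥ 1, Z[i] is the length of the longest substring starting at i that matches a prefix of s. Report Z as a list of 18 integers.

Z[0]=18
i=1: i≥r, start 0; Z[1]=2 grow→box=[1,3)
i=2: min(r-i=1, Z[1]=2)=1; Z[2]=1
i=3: i≥r, start 0; Z[3]=0
i=4: i≥r, start 0; Z[4]=2 grow→box=[4,6)
i=5: min(r-i=1, Z[1]=2)=1; Z[5]=1
i=6: i≥r, start 0; Z[6]=0
i=7: i≥r, start 0; Z[7]=0
i=8: i≥r, start 0; Z[8]=0
i=9: i≥r, start 0; Z[9]=0
i=10: i≥r, start 0; Z[10]=0
i=11: i≥r, start 0; Z[11]=0
i=12: i≥r, start 0; Z[12]=0
i=13: i≥r, start 0; Z[13]=0
i=14: i≥r, start 0; Z[14]=1 grow→box=[14,15)
i=15: i≥r, start 0; Z[15]=0
i=16: i≥r, start 0; Z[16]=2 grow→box=[16,18)
i=17: min(r-i=1, Z[1]=2)=1; Z[17]=1

[18, 2, 1, 0, 2, 1, 0, 0, 0, 0, 0, 0, 0, 0, 1, 0, 2, 1]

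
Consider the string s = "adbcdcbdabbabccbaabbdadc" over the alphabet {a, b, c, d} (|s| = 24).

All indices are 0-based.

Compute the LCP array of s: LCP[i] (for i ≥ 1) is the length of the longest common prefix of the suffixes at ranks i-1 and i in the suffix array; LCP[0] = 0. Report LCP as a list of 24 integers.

[0, 1, 3, 2, 1, 2, 0, 2, 1, 2, 1, 2, 1, 3, 0, 1, 2, 1, 1, 0, 2, 1, 1, 2]

rank | idx | suffix
   0 |  16 | aabbdadc
   1 |   8 | abbabccbaabbdadc
   2 |  17 | abbdadc
   3 |  11 | abccbaabbdadc
   4 |   0 | adbcdcbdabbabccbaabbdadc
   5 |  21 | adc
   6 |  15 | baabbdadc
   7 |  10 | babccbaabbdadc
   8 |   9 | bbabccbaabbdadc
   9 |  18 | bbdadc
  10 |  12 | bccbaabbdadc
  11 |   2 | bcdcbdabbabccbaabbdadc
  12 |   6 | bdabbabccbaabbdadc
  13 |  19 | bdadc
  14 |  23 | c
  15 |  14 | cbaabbdadc
  16 |   5 | cbdabbabccbaabbdadc
  17 |  13 | ccbaabbdadc
  18 |   3 | cdcbdabbabccbaabbdadc
  19 |   7 | dabbabccbaabbdadc
  20 |  20 | dadc
  21 |   1 | dbcdcbdabbabccbaabbdadc
  22 |  22 | dc
  23 |   4 | dcbdabbabccbaabbdadc

SA = [16, 8, 17, 11, 0, 21, 15, 10, 9, 18, 12, 2, 6, 19, 23, 14, 5, 13, 3, 7, 20, 1, 22, 4]
rank  pair      lcp
   1  s[16:],s[8:]  1  'a'
   2  s[8:],s[17:]  3  'abb'
   3  s[17:],s[11:]  2  'ab'
   4  s[11:],s[0:]  1  'a'
   5  s[0:],s[21:]  2  'ad'
   6  s[21:],s[15:]  0  ''
   7  s[15:],s[10:]  2  'ba'
   8  s[10:],s[9:]  1  'b'
   9  s[9:],s[18:]  2  'bb'
  10  s[18:],s[12:]  1  'b'
  11  s[12:],s[2:]  2  'bc'
  12  s[2:],s[6:]  1  'b'
  13  s[6:],s[19:]  3  'bda'
  14  s[19:],s[23:]  0  ''
  15  s[23:],s[14:]  1  'c'
  16  s[14:],s[5:]  2  'cb'
  17  s[5:],s[13:]  1  'c'
  18  s[13:],s[3:]  1  'c'
  19  s[3:],s[7:]  0  ''
  20  s[7:],s[20:]  2  'da'
  21  s[20:],s[1:]  1  'd'
  22  s[1:],s[22:]  1  'd'
  23  s[22:],s[4:]  2  'dc'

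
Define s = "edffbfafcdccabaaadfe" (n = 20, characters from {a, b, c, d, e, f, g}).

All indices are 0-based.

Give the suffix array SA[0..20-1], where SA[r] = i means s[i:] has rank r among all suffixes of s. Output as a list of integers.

[14, 15, 12, 16, 6, 13, 4, 11, 10, 8, 9, 17, 1, 19, 0, 5, 3, 7, 18, 2]

rank | idx | suffix
   0 |  14 | aaadfe
   1 |  15 | aadfe
   2 |  12 | abaaadfe
   3 |  16 | adfe
   4 |   6 | afcdccabaaadfe
   5 |  13 | baaadfe
   6 |   4 | bfafcdccabaaadfe
   7 |  11 | cabaaadfe
   8 |  10 | ccabaaadfe
   9 |   8 | cdccabaaadfe
  10 |   9 | dccabaaadfe
  11 |  17 | dfe
  12 |   1 | dffbfafcdccabaaadfe
  13 |  19 | e
  14 |   0 | edffbfafcdccabaaadfe
  15 |   5 | fafcdccabaaadfe
  16 |   3 | fbfafcdccabaaadfe
  17 |   7 | fcdccabaaadfe
  18 |  18 | fe
  19 |   2 | ffbfafcdccabaaadfe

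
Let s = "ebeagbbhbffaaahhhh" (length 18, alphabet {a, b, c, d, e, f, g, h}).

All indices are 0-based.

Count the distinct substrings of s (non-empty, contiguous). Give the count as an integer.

155

rank | idx | suffix
   0 |  11 | aaahhhh
   1 |  12 | aahhhh
   2 |   3 | agbbhbffaaahhhh
   3 |  13 | ahhhh
   4 |   5 | bbhbffaaahhhh
   5 |   1 | beagbbhbffaaahhhh
   6 |   8 | bffaaahhhh
   7 |   6 | bhbffaaahhhh
   8 |   2 | eagbbhbffaaahhhh
   9 |   0 | ebeagbbhbffaaahhhh
  10 |  10 | faaahhhh
  11 |   9 | ffaaahhhh
  12 |   4 | gbbhbffaaahhhh
  13 |  17 | h
  14 |   7 | hbffaaahhhh
  15 |  16 | hh
  16 |  15 | hhh
  17 |  14 | hhhh

SA = [11, 12, 3, 13, 5, 1, 8, 6, 2, 0, 10, 9, 4, 17, 7, 16, 15, 14]
rank  pair      lcp
   1  s[11:],s[12:]  2  'aa'
   2  s[12:],s[3:]  1  'a'
   3  s[3:],s[13:]  1  'a'
   4  s[13:],s[5:]  0  ''
   5  s[5:],s[1:]  1  'b'
   6  s[1:],s[8:]  1  'b'
   7  s[8:],s[6:]  1  'b'
   8  s[6:],s[2:]  0  ''
   9  s[2:],s[0:]  1  'e'
  10  s[0:],s[10:]  0  ''
  11  s[10:],s[9:]  1  'f'
  12  s[9:],s[4:]  0  ''
  13  s[4:],s[17:]  0  ''
  14  s[17:],s[7:]  1  'h'
  15  s[7:],s[16:]  1  'h'
  16  s[16:],s[15:]  2  'hh'
  17  s[15:],s[14:]  3  'hhh'

n(n+1)/2 = 18·19/2 = 171
Σ LCP = 0 + 2 + 1 + 1 + 0 + 1 + 1 + 1 + 0 + 1 + 0 + 1 + 0 + 0 + 1 + 1 + 2 + 3 = 16
distinct = 171 − 16 = 155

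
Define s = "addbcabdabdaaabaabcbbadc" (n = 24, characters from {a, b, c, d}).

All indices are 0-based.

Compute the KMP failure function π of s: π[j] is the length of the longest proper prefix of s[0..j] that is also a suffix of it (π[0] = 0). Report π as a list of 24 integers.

π[0] = 0
j=1 s[j]='d': π[1]=0 (border '')
j=2 s[j]='d': π[2]=0 (border '')
j=3 s[j]='b': π[3]=0 (border '')
j=4 s[j]='c': π[4]=0 (border '')
j=5 s[j]='a': π[5]=1 (border 'a')
j=6 s[j]='b': k: 1→0; π[6]=0 (border '')
j=7 s[j]='d': π[7]=0 (border '')
j=8 s[j]='a': π[8]=1 (border 'a')
j=9 s[j]='b': k: 1→0; π[9]=0 (border '')
j=10 s[j]='d': π[10]=0 (border '')
j=11 s[j]='a': π[11]=1 (border 'a')
j=12 s[j]='a': k: 1→0; π[12]=1 (border 'a')
j=13 s[j]='a': k: 1→0; π[13]=1 (border 'a')
j=14 s[j]='b': k: 1→0; π[14]=0 (border '')
j=15 s[j]='a': π[15]=1 (border 'a')
j=16 s[j]='a': k: 1→0; π[16]=1 (border 'a')
j=17 s[j]='b': k: 1→0; π[17]=0 (border '')
j=18 s[j]='c': π[18]=0 (border '')
j=19 s[j]='b': π[19]=0 (border '')
j=20 s[j]='b': π[20]=0 (border '')
j=21 s[j]='a': π[21]=1 (border 'a')
j=22 s[j]='d': π[22]=2 (border 'ad')
j=23 s[j]='c': k: 2→0; π[23]=0 (border '')

[0, 0, 0, 0, 0, 1, 0, 0, 1, 0, 0, 1, 1, 1, 0, 1, 1, 0, 0, 0, 0, 1, 2, 0]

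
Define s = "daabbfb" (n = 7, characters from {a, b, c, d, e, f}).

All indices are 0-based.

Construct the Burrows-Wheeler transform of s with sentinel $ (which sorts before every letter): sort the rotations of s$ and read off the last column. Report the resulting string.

rank  rotation  last
    0  $daabbfb  b
    1  aabbfb$d  d
    2  abbfb$da  a
    3  b$daabbf  f
    4  bbfb$daa  a
    5  bfb$daab  b
    6  daabbfb$  $
    7  fb$daabb  b

bdafab$b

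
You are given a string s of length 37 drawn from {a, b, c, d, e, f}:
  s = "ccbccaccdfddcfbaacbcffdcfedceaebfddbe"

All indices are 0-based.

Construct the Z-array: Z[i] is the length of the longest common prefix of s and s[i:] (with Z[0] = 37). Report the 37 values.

Z[0]=37
i=1: i≥r, start 0; Z[1]=1 extend→box=[1,2)
i=2: i≥r, start 0; Z[2]=0
i=3: i≥r, start 0; Z[3]=2 extend→box=[3,5)
i=4: min(r-i=1, Z[1]=1)=1; Z[4]=1
i=5: i≥r, start 0; Z[5]=0
i=6: i≥r, start 0; Z[6]=2 extend→box=[6,8)
i=7: min(r-i=1, Z[1]=1)=1; Z[7]=1
i=8: i≥r, start 0; Z[8]=0
i=9: i≥r, start 0; Z[9]=0
i=10: i≥r, start 0; Z[10]=0
i=11: i≥r, start 0; Z[11]=0
i=12: i≥r, start 0; Z[12]=1 extend→box=[12,13)
i=13: i≥r, start 0; Z[13]=0
i=14: i≥r, start 0; Z[14]=0
i=15: i≥r, start 0; Z[15]=0
i=16: i≥r, start 0; Z[16]=0
i=17: i≥r, start 0; Z[17]=1 extend→box=[17,18)
i=18: i≥r, start 0; Z[18]=0
i=19: i≥r, start 0; Z[19]=1 extend→box=[19,20)
i=20: i≥r, start 0; Z[20]=0
i=21: i≥r, start 0; Z[21]=0
i=22: i≥r, start 0; Z[22]=0
i=23: i≥r, start 0; Z[23]=1 extend→box=[23,24)
i=24: i≥r, start 0; Z[24]=0
i=25: i≥r, start 0; Z[25]=0
i=26: i≥r, start 0; Z[26]=0
i=27: i≥r, start 0; Z[27]=1 extend→box=[27,28)
i=28: i≥r, start 0; Z[28]=0
i=29: i≥r, start 0; Z[29]=0
i=30: i≥r, start 0; Z[30]=0
i=31: i≥r, start 0; Z[31]=0
i=32: i≥r, start 0; Z[32]=0
i=33: i≥r, start 0; Z[33]=0
i=34: i≥r, start 0; Z[34]=0
i=35: i≥r, start 0; Z[35]=0
i=36: i≥r, start 0; Z[36]=0

[37, 1, 0, 2, 1, 0, 2, 1, 0, 0, 0, 0, 1, 0, 0, 0, 0, 1, 0, 1, 0, 0, 0, 1, 0, 0, 0, 1, 0, 0, 0, 0, 0, 0, 0, 0, 0]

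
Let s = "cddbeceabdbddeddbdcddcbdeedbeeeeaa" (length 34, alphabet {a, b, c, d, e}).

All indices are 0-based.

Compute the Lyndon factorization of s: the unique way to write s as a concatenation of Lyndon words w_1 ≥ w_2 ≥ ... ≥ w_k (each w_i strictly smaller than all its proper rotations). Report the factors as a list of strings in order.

["cdd", "bece", "abdbddeddbdcddcbdeedbeeee", "a", "a"]

emit factor 1: 'cdd' (i=0, period=3)
emit factor 2: 'bece' (i=3, period=4)
emit factor 3: 'abdbddeddbdcddcbdeedbeeee' (i=7, period=25)
emit factor 4: 'a' (i=32, period=1)
emit factor 5: 'a' (i=33, period=1)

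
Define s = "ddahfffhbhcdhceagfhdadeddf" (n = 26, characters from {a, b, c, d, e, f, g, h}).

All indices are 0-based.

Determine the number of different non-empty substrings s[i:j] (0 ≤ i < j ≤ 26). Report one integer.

328

rank | idx | suffix
   0 |  20 | adeddf
   1 |  15 | agfhdadeddf
   2 |   2 | ahfffhbhcdhceagfhdadeddf
   3 |   8 | bhcdhceagfhdadeddf
   4 |  10 | cdhceagfhdadeddf
   5 |  13 | ceagfhdadeddf
   6 |  19 | dadeddf
   7 |   1 | dahfffhbhcdhceagfhdadeddf
   8 |   0 | ddahfffhbhcdhceagfhdadeddf
   9 |  23 | ddf
  10 |  21 | deddf
  11 |  24 | df
  12 |  11 | dhceagfhdadeddf
  13 |  14 | eagfhdadeddf
  14 |  22 | eddf
  15 |  25 | f
  16 |   4 | fffhbhcdhceagfhdadeddf
  17 |   5 | ffhbhcdhceagfhdadeddf
  18 |   6 | fhbhcdhceagfhdadeddf
  19 |  17 | fhdadeddf
  20 |  16 | gfhdadeddf
  21 |   7 | hbhcdhceagfhdadeddf
  22 |   9 | hcdhceagfhdadeddf
  23 |  12 | hceagfhdadeddf
  24 |  18 | hdadeddf
  25 |   3 | hfffhbhcdhceagfhdadeddf

SA = [20, 15, 2, 8, 10, 13, 19, 1, 0, 23, 21, 24, 11, 14, 22, 25, 4, 5, 6, 17, 16, 7, 9, 12, 18, 3]
i: (SA[i-1],SA[i]) lcp shared
  1: (20,15) 1 'a'
  2: (15,2) 1 'a'
  3: (2,8) 0 ''
  4: (8,10) 0 ''
  5: (10,13) 1 'c'
  6: (13,19) 0 ''
  7: (19,1) 2 'da'
  8: (1,0) 1 'd'
  9: (0,23) 2 'dd'
  10: (23,21) 1 'd'
  11: (21,24) 1 'd'
  12: (24,11) 1 'd'
  13: (11,14) 0 ''
  14: (14,22) 1 'e'
  15: (22,25) 0 ''
  16: (25,4) 1 'f'
  17: (4,5) 2 'ff'
  18: (5,6) 1 'f'
  19: (6,17) 2 'fh'
  20: (17,16) 0 ''
  21: (16,7) 0 ''
  22: (7,9) 1 'h'
  23: (9,12) 2 'hc'
  24: (12,18) 1 'h'
  25: (18,3) 1 'h'

n(n+1)/2 = 26·27/2 = 351
Σ LCP = 0 + 1 + 1 + 0 + 0 + 1 + 0 + 2 + 1 + 2 + 1 + 1 + 1 + 0 + 1 + 0 + 1 + 2 + 1 + 2 + 0 + 0 + 1 + 2 + 1 + 1 = 23
distinct = 351 − 23 = 328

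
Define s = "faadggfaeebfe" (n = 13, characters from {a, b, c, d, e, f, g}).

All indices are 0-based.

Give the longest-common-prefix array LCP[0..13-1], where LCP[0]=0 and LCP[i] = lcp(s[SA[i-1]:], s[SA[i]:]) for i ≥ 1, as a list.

rank→(start, suffix):
  0 → (1, 'aadggfaeebfe')
  1 → (2, 'adggfaeebfe')
  2 → (7, 'aeebfe')
  3 → (10, 'bfe')
  4 → (3, 'dggfaeebfe')
  5 → (12, 'e')
  6 → (9, 'ebfe')
  7 → (8, 'eebfe')
  8 → (0, 'faadggfaeebfe')
  9 → (6, 'faeebfe')
  10 → (11, 'fe')
  11 → (5, 'gfaeebfe')
  12 → (4, 'ggfaeebfe')

SA = [1, 2, 7, 10, 3, 12, 9, 8, 0, 6, 11, 5, 4]
rank  pair      lcp
   1  s[1:],s[2:]  1  'a'
   2  s[2:],s[7:]  1  'a'
   3  s[7:],s[10:]  0  ''
   4  s[10:],s[3:]  0  ''
   5  s[3:],s[12:]  0  ''
   6  s[12:],s[9:]  1  'e'
   7  s[9:],s[8:]  1  'e'
   8  s[8:],s[0:]  0  ''
   9  s[0:],s[6:]  2  'fa'
  10  s[6:],s[11:]  1  'f'
  11  s[11:],s[5:]  0  ''
  12  s[5:],s[4:]  1  'g'

[0, 1, 1, 0, 0, 0, 1, 1, 0, 2, 1, 0, 1]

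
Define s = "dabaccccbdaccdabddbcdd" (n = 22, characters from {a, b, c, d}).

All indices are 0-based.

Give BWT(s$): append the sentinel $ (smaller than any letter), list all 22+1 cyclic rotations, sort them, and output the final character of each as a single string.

rank  rotation                 last
    0  $dabaccccbdaccdabddbcdd  d
    1  abaccccbdaccdabddbcdd$d  d
    2  abddbcdd$dabaccccbdaccd  d
    3  accccbdaccdabddbcdd$dab  b
    4  accdabddbcdd$dabaccccbd  d
    5  baccccbdaccdabddbcdd$da  a
    6  bcdd$dabaccccbdaccdabdd  d
    7  bdaccdabddbcdd$dabacccc  c
    8  bddbcdd$dabaccccbdaccda  a
    9  cbdaccdabddbcdd$dabaccc  c
   10  ccbdaccdabddbcdd$dabacc  c
   11  cccbdaccdabddbcdd$dabac  c
   12  ccccbdaccdabddbcdd$daba  a
   13  ccdabddbcdd$dabaccccbda  a
   14  cdabddbcdd$dabaccccbdac  c
   15  cdd$dabaccccbdaccdabddb  b
   16  d$dabaccccbdaccdabddbcd  d
   17  dabaccccbdaccdabddbcdd$  $
   18  dabddbcdd$dabaccccbdacc  c
   19  daccdabddbcdd$dabaccccb  b
   20  dbcdd$dabaccccbdaccdabd  d
   21  dd$dabaccccbdaccdabddbc  c
   22  ddbcdd$dabaccccbdaccdab  b

dddbdadcacccaacbd$cbdcb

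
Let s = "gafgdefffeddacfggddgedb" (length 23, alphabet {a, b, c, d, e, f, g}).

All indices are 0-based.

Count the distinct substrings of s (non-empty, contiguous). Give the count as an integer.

255

rank→(start, suffix):
  0 → (12, 'acfggddgedb')
  1 → (1, 'afgdefffeddacfggddgedb')
  2 → (22, 'b')
  3 → (13, 'cfggddgedb')
  4 → (11, 'dacfggddgedb')
  5 → (21, 'db')
  6 → (10, 'ddacfggddgedb')
  7 → (17, 'ddgedb')
  8 → (4, 'defffeddacfggddgedb')
  9 → (18, 'dgedb')
  10 → (20, 'edb')
  11 → (9, 'eddacfggddgedb')
  12 → (5, 'efffeddacfggddgedb')
  13 → (8, 'feddacfggddgedb')
  14 → (7, 'ffeddacfggddgedb')
  15 → (6, 'fffeddacfggddgedb')
  16 → (2, 'fgdefffeddacfggddgedb')
  17 → (14, 'fggddgedb')
  18 → (0, 'gafgdefffeddacfggddgedb')
  19 → (16, 'gddgedb')
  20 → (3, 'gdefffeddacfggddgedb')
  21 → (19, 'gedb')
  22 → (15, 'ggddgedb')

SA = [12, 1, 22, 13, 11, 21, 10, 17, 4, 18, 20, 9, 5, 8, 7, 6, 2, 14, 0, 16, 3, 19, 15]
[i] adj suffixes → lcp
  [1] 12/1 → 1 ('a')
  [2] 1/22 → 0 ('')
  [3] 22/13 → 0 ('')
  [4] 13/11 → 0 ('')
  [5] 11/21 → 1 ('d')
  [6] 21/10 → 1 ('d')
  [7] 10/17 → 2 ('dd')
  [8] 17/4 → 1 ('d')
  [9] 4/18 → 1 ('d')
  [10] 18/20 → 0 ('')
  [11] 20/9 → 2 ('ed')
  [12] 9/5 → 1 ('e')
  [13] 5/8 → 0 ('')
  [14] 8/7 → 1 ('f')
  [15] 7/6 → 2 ('ff')
  [16] 6/2 → 1 ('f')
  [17] 2/14 → 2 ('fg')
  [18] 14/0 → 0 ('')
  [19] 0/16 → 1 ('g')
  [20] 16/3 → 2 ('gd')
  [21] 3/19 → 1 ('g')
  [22] 19/15 → 1 ('g')

n(n+1)/2 = 23·24/2 = 276
Σ LCP = 0 + 1 + 0 + 0 + 0 + 1 + 1 + 2 + 1 + 1 + 0 + 2 + 1 + 0 + 1 + 2 + 1 + 2 + 0 + 1 + 2 + 1 + 1 = 21
distinct = 276 − 21 = 255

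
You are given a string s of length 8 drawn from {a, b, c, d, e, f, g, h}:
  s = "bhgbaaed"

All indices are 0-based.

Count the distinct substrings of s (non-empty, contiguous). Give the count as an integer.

34

sorted suffixes:
  #0 SA[0]=4  'aaed'
  #1 SA[1]=5  'aed'
  #2 SA[2]=3  'baaed'
  #3 SA[3]=0  'bhgbaaed'
  #4 SA[4]=7  'd'
  #5 SA[5]=6  'ed'
  #6 SA[6]=2  'gbaaed'
  #7 SA[7]=1  'hgbaaed'

SA = [4, 5, 3, 0, 7, 6, 2, 1]
[i] adj suffixes → lcp
  [1] 4/5 → 1 ('a')
  [2] 5/3 → 0 ('')
  [3] 3/0 → 1 ('b')
  [4] 0/7 → 0 ('')
  [5] 7/6 → 0 ('')
  [6] 6/2 → 0 ('')
  [7] 2/1 → 0 ('')

n(n+1)/2 = 8·9/2 = 36
Σ LCP = 0 + 1 + 0 + 1 + 0 + 0 + 0 + 0 = 2
distinct = 36 − 2 = 34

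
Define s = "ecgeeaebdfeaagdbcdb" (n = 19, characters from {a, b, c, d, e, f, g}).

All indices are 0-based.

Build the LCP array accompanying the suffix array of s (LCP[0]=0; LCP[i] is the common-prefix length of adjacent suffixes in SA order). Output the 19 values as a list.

[0, 1, 1, 0, 1, 1, 0, 1, 0, 2, 1, 0, 2, 1, 1, 1, 0, 0, 1]

sorted suffixes:
  #0 SA[0]=11  'aagdbcdb'
  #1 SA[1]=5  'aebdfeaagdbcdb'
  #2 SA[2]=12  'agdbcdb'
  #3 SA[3]=18  'b'
  #4 SA[4]=15  'bcdb'
  #5 SA[5]=7  'bdfeaagdbcdb'
  #6 SA[6]=16  'cdb'
  #7 SA[7]=1  'cgeeaebdfeaagdbcdb'
  #8 SA[8]=17  'db'
  #9 SA[9]=14  'dbcdb'
  #10 SA[10]=8  'dfeaagdbcdb'
  #11 SA[11]=10  'eaagdbcdb'
  #12 SA[12]=4  'eaebdfeaagdbcdb'
  #13 SA[13]=6  'ebdfeaagdbcdb'
  #14 SA[14]=0  'ecgeeaebdfeaagdbcdb'
  #15 SA[15]=3  'eeaebdfeaagdbcdb'
  #16 SA[16]=9  'feaagdbcdb'
  #17 SA[17]=13  'gdbcdb'
  #18 SA[18]=2  'geeaebdfeaagdbcdb'

SA = [11, 5, 12, 18, 15, 7, 16, 1, 17, 14, 8, 10, 4, 6, 0, 3, 9, 13, 2]
[i] adj suffixes → lcp
  [1] 11/5 → 1 ('a')
  [2] 5/12 → 1 ('a')
  [3] 12/18 → 0 ('')
  [4] 18/15 → 1 ('b')
  [5] 15/7 → 1 ('b')
  [6] 7/16 → 0 ('')
  [7] 16/1 → 1 ('c')
  [8] 1/17 → 0 ('')
  [9] 17/14 → 2 ('db')
  [10] 14/8 → 1 ('d')
  [11] 8/10 → 0 ('')
  [12] 10/4 → 2 ('ea')
  [13] 4/6 → 1 ('e')
  [14] 6/0 → 1 ('e')
  [15] 0/3 → 1 ('e')
  [16] 3/9 → 0 ('')
  [17] 9/13 → 0 ('')
  [18] 13/2 → 1 ('g')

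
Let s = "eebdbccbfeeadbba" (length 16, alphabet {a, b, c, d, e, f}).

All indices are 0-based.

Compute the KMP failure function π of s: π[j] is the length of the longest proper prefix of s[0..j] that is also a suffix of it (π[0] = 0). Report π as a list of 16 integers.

π[0] = 0
j=1 s[j]='e': π[1]=1 (border 'e')
j=2 s[j]='b': k: 1→0; π[2]=0 (border '')
j=3 s[j]='d': π[3]=0 (border '')
j=4 s[j]='b': π[4]=0 (border '')
j=5 s[j]='c': π[5]=0 (border '')
j=6 s[j]='c': π[6]=0 (border '')
j=7 s[j]='b': π[7]=0 (border '')
j=8 s[j]='f': π[8]=0 (border '')
j=9 s[j]='e': π[9]=1 (border 'e')
j=10 s[j]='e': π[10]=2 (border 'ee')
j=11 s[j]='a': k: 2→1→0; π[11]=0 (border '')
j=12 s[j]='d': π[12]=0 (border '')
j=13 s[j]='b': π[13]=0 (border '')
j=14 s[j]='b': π[14]=0 (border '')
j=15 s[j]='a': π[15]=0 (border '')

[0, 1, 0, 0, 0, 0, 0, 0, 0, 1, 2, 0, 0, 0, 0, 0]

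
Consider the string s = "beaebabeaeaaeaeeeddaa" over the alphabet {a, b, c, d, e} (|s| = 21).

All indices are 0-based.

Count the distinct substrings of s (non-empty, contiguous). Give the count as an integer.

200

rank | idx | suffix
   0 |  20 | a
   1 |  19 | aa
   2 |  10 | aaeaeeeddaa
   3 |   5 | abeaeaaeaeeeddaa
   4 |   8 | aeaaeaeeeddaa
   5 |  11 | aeaeeeddaa
   6 |   2 | aebabeaeaaeaeeeddaa
   7 |  13 | aeeeddaa
   8 |   4 | babeaeaaeaeeeddaa
   9 |   6 | beaeaaeaeeeddaa
  10 |   0 | beaebabeaeaaeaeeeddaa
  11 |  18 | daa
  12 |  17 | ddaa
  13 |   9 | eaaeaeeeddaa
  14 |   7 | eaeaaeaeeeddaa
  15 |   1 | eaebabeaeaaeaeeeddaa
  16 |  12 | eaeeeddaa
  17 |   3 | ebabeaeaaeaeeeddaa
  18 |  16 | eddaa
  19 |  15 | eeddaa
  20 |  14 | eeeddaa

SA = [20, 19, 10, 5, 8, 11, 2, 13, 4, 6, 0, 18, 17, 9, 7, 1, 12, 3, 16, 15, 14]
rank  pair      lcp
   1  s[20:],s[19:]  1  'a'
   2  s[19:],s[10:]  2  'aa'
   3  s[10:],s[5:]  1  'a'
   4  s[5:],s[8:]  1  'a'
   5  s[8:],s[11:]  3  'aea'
   6  s[11:],s[2:]  2  'ae'
   7  s[2:],s[13:]  2  'ae'
   8  s[13:],s[4:]  0  ''
   9  s[4:],s[6:]  1  'b'
  10  s[6:],s[0:]  4  'beae'
  11  s[0:],s[18:]  0  ''
  12  s[18:],s[17:]  1  'd'
  13  s[17:],s[9:]  0  ''
  14  s[9:],s[7:]  2  'ea'
  15  s[7:],s[1:]  3  'eae'
  16  s[1:],s[12:]  3  'eae'
  17  s[12:],s[3:]  1  'e'
  18  s[3:],s[16:]  1  'e'
  19  s[16:],s[15:]  1  'e'
  20  s[15:],s[14:]  2  'ee'

n(n+1)/2 = 21·22/2 = 231
Σ LCP = 0 + 1 + 2 + 1 + 1 + 3 + 2 + 2 + 0 + 1 + 4 + 0 + 1 + 0 + 2 + 3 + 3 + 1 + 1 + 1 + 2 = 31
distinct = 231 − 31 = 200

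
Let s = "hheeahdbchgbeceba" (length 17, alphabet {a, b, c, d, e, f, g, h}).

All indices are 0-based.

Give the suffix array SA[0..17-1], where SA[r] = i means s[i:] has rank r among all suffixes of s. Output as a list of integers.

rank→(start, suffix):
  0 → (16, 'a')
  1 → (4, 'ahdbchgbeceba')
  2 → (15, 'ba')
  3 → (7, 'bchgbeceba')
  4 → (11, 'beceba')
  5 → (13, 'ceba')
  6 → (8, 'chgbeceba')
  7 → (6, 'dbchgbeceba')
  8 → (3, 'eahdbchgbeceba')
  9 → (14, 'eba')
  10 → (12, 'eceba')
  11 → (2, 'eeahdbchgbeceba')
  12 → (10, 'gbeceba')
  13 → (5, 'hdbchgbeceba')
  14 → (1, 'heeahdbchgbeceba')
  15 → (9, 'hgbeceba')
  16 → (0, 'hheeahdbchgbeceba')

[16, 4, 15, 7, 11, 13, 8, 6, 3, 14, 12, 2, 10, 5, 1, 9, 0]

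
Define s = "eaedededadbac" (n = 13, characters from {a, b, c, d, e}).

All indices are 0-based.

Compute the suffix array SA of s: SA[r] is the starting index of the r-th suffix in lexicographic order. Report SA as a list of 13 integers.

rank→(start, suffix):
  0 → (11, 'ac')
  1 → (8, 'adbac')
  2 → (1, 'aedededadbac')
  3 → (10, 'bac')
  4 → (12, 'c')
  5 → (7, 'dadbac')
  6 → (9, 'dbac')
  7 → (5, 'dedadbac')
  8 → (3, 'dededadbac')
  9 → (0, 'eaedededadbac')
  10 → (6, 'edadbac')
  11 → (4, 'ededadbac')
  12 → (2, 'edededadbac')

[11, 8, 1, 10, 12, 7, 9, 5, 3, 0, 6, 4, 2]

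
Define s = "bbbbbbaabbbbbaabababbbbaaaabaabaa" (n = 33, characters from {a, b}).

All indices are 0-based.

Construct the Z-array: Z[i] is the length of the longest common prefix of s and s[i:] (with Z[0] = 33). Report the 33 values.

[33, 5, 4, 3, 2, 1, 0, 0, 5, 4, 3, 2, 1, 0, 0, 1, 0, 1, 0, 4, 3, 2, 1, 0, 0, 0, 0, 1, 0, 0, 1, 0, 0]

Z[0]=33
i=1: fresh scan; Z[1]=5 extend→box=[1,6)
i=2: min(r-i=4, Z[1]=5)=4; Z[2]=4
i=3: min(r-i=3, Z[2]=4)=3; Z[3]=3
i=4: min(r-i=2, Z[3]=3)=2; Z[4]=2
i=5: min(r-i=1, Z[4]=2)=1; Z[5]=1
i=6: fresh scan; Z[6]=0
i=7: fresh scan; Z[7]=0
i=8: fresh scan; Z[8]=5 extend→box=[8,13)
i=9: min(r-i=4, Z[1]=5)=4; Z[9]=4
i=10: min(r-i=3, Z[2]=4)=3; Z[10]=3
i=11: min(r-i=2, Z[3]=3)=2; Z[11]=2
i=12: min(r-i=1, Z[4]=2)=1; Z[12]=1
i=13: fresh scan; Z[13]=0
i=14: fresh scan; Z[14]=0
i=15: fresh scan; Z[15]=1 extend→box=[15,16)
i=16: fresh scan; Z[16]=0
i=17: fresh scan; Z[17]=1 extend→box=[17,18)
i=18: fresh scan; Z[18]=0
i=19: fresh scan; Z[19]=4 extend→box=[19,23)
i=20: min(r-i=3, Z[1]=5)=3; Z[20]=3
i=21: min(r-i=2, Z[2]=4)=2; Z[21]=2
i=22: min(r-i=1, Z[3]=3)=1; Z[22]=1
i=23: fresh scan; Z[23]=0
i=24: fresh scan; Z[24]=0
i=25: fresh scan; Z[25]=0
i=26: fresh scan; Z[26]=0
i=27: fresh scan; Z[27]=1 extend→box=[27,28)
i=28: fresh scan; Z[28]=0
i=29: fresh scan; Z[29]=0
i=30: fresh scan; Z[30]=1 extend→box=[30,31)
i=31: fresh scan; Z[31]=0
i=32: fresh scan; Z[32]=0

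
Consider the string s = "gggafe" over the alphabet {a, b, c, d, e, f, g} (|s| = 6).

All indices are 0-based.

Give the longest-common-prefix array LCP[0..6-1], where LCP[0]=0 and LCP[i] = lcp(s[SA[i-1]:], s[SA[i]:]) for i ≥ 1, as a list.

sorted suffixes:
  #0 SA[0]=3  'afe'
  #1 SA[1]=5  'e'
  #2 SA[2]=4  'fe'
  #3 SA[3]=2  'gafe'
  #4 SA[4]=1  'ggafe'
  #5 SA[5]=0  'gggafe'

SA = [3, 5, 4, 2, 1, 0]
i: (SA[i-1],SA[i]) lcp shared
  1: (3,5) 0 ''
  2: (5,4) 0 ''
  3: (4,2) 0 ''
  4: (2,1) 1 'g'
  5: (1,0) 2 'gg'

[0, 0, 0, 0, 1, 2]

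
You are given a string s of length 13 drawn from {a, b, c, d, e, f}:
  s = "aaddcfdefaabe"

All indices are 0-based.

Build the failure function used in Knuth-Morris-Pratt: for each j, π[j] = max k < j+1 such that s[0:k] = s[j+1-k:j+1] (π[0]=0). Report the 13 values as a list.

[0, 1, 0, 0, 0, 0, 0, 0, 0, 1, 2, 0, 0]

π[0] = 0
j=1 s[j]='a': π[1]=1 (border 'a')
j=2 s[j]='d': k: 1→0; π[2]=0 (border '')
j=3 s[j]='d': π[3]=0 (border '')
j=4 s[j]='c': π[4]=0 (border '')
j=5 s[j]='f': π[5]=0 (border '')
j=6 s[j]='d': π[6]=0 (border '')
j=7 s[j]='e': π[7]=0 (border '')
j=8 s[j]='f': π[8]=0 (border '')
j=9 s[j]='a': π[9]=1 (border 'a')
j=10 s[j]='a': π[10]=2 (border 'aa')
j=11 s[j]='b': k: 2→1→0; π[11]=0 (border '')
j=12 s[j]='e': π[12]=0 (border '')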